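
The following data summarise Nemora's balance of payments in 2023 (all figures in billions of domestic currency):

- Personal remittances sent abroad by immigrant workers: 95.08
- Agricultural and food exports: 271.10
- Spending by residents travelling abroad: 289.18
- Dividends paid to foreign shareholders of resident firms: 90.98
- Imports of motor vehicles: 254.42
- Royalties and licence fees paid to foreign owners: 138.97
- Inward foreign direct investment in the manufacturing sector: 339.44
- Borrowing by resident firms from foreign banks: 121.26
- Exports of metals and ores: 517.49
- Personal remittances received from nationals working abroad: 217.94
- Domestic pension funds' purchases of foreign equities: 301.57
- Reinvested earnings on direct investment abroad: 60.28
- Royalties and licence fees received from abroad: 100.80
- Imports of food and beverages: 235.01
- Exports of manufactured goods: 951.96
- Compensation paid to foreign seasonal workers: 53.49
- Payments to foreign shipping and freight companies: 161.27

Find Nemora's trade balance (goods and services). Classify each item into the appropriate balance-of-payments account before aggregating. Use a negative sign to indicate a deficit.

Goods: 517.49 + 271.10 - 254.42 - 235.01 + 951.96 = 1251.12
Services: 100.80 - 289.18 - 138.97 - 161.27 = -488.62
Trade balance = 1251.12 + (-488.62) = 762.50
(Excluded from the trade balance — secondary income: personal remittances sent abroad by immigrant workers 95.08, personal remittances received from nationals working abroad 217.94; primary income: dividends paid to foreign shareholders of resident firms 90.98, reinvested earnings on direct investment abroad 60.28, compensation paid to foreign seasonal workers 53.49; financial account: inward foreign direct investment in the manufacturing sector 339.44, borrowing by resident firms from foreign banks 121.26, domestic pension funds' purchases of foreign equities 301.57.)

762.50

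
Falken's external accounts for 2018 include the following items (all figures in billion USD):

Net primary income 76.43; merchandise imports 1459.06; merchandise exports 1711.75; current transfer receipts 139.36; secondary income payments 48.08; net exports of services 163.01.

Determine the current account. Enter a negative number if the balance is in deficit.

Goods balance = 1711.75 - 1459.06 = 252.69
Services balance = 163.01
Trade balance (goods + services) = 252.69 + 163.01 = 415.70
Net primary income = 76.43
Net secondary income = 139.36 - 48.08 = 91.28
Current account = 415.70 + 76.43 + 91.28 = 583.41

583.41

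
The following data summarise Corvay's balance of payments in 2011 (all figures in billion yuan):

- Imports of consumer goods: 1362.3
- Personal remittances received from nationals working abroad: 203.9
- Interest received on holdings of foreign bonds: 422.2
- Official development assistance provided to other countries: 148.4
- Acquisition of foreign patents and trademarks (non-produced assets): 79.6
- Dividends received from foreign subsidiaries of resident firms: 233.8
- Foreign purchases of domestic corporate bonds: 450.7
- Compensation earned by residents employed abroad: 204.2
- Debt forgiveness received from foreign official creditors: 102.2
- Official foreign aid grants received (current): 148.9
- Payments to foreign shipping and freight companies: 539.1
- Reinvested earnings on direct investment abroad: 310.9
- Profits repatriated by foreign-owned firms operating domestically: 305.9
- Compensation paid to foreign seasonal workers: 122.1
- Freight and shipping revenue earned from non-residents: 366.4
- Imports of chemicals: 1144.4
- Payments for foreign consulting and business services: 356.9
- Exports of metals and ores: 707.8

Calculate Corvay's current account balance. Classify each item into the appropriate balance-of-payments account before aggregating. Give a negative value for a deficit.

Goods: -1362.3 - 1144.4 + 707.8 = -1798.9
Services: -539.1 + 366.4 - 356.9 = -529.6
Primary income: -122.1 + 233.8 + 422.2 + 310.9 - 305.9 + 204.2 = 743.1
Secondary income: 148.9 + 203.9 - 148.4 = 204.4
Current account = (-1798.9) + (-529.6) + 743.1 + 204.4 = -1381.0
(Excluded from the current account — capital account: acquisition of foreign patents and trademarks (non-produced assets) 79.6, debt forgiveness received from foreign official creditors 102.2; financial account: foreign purchases of domestic corporate bonds 450.7.)

-1381.0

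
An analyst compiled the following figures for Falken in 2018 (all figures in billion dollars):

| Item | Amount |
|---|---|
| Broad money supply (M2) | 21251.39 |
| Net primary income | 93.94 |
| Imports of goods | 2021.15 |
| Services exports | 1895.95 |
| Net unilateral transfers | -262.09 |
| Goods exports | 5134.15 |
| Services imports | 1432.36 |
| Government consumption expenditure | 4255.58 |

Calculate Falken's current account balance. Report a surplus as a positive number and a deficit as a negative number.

3408.44

Goods balance = 5134.15 - 2021.15 = 3113.00
Services balance = 1895.95 - 1432.36 = 463.59
Trade balance (goods + services) = 3113.00 + 463.59 = 3576.59
Net primary income = 93.94
Net secondary income = -262.09
Current account = 3576.59 + 93.94 + (-262.09) = 3408.44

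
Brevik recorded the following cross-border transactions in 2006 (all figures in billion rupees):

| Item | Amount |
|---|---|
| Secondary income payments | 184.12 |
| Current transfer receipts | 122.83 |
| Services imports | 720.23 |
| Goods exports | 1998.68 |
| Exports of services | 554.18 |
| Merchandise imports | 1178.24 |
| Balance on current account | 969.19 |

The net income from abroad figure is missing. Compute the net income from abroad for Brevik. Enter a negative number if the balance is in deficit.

376.09

Current account = goods balance + services balance + net primary income + net secondary income
Sum of the known components = 593.10
Net income from abroad = CA - (known components) = 969.19 - 593.10 = 376.09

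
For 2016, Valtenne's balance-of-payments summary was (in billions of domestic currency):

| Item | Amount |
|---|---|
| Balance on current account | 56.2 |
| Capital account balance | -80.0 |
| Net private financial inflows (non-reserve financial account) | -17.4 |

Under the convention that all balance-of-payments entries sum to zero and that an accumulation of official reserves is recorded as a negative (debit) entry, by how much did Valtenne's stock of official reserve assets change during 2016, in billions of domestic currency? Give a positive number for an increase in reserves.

Official reserve transactions balance = -(56.2 + (-80.0) + (-17.4)) = 41.2
An accumulation of reserves is recorded as a debit (negative entry), so the change in the stock of reserves is the negative of that balance.
Change in official reserves = -(41.2) = -41.2

-41.2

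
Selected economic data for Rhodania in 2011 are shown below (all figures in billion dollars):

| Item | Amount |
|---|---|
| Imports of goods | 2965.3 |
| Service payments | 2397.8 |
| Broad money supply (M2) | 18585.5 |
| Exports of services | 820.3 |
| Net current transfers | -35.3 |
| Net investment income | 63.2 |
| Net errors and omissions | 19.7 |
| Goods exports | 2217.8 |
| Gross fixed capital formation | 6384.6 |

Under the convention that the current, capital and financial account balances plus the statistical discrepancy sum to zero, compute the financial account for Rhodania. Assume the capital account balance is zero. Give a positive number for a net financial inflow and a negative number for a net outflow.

Goods balance = 2217.8 - 2965.3 = -747.5
Services balance = 820.3 - 2397.8 = -1577.5
Trade balance (goods + services) = -747.5 + (-1577.5) = -2325.0
Net primary income = 63.2
Net secondary income = -35.3
Current account = -2325.0 + 63.2 + (-35.3) = -2297.1
Financial account = -(-2297.1 + 19.7) = 2277.4

2277.4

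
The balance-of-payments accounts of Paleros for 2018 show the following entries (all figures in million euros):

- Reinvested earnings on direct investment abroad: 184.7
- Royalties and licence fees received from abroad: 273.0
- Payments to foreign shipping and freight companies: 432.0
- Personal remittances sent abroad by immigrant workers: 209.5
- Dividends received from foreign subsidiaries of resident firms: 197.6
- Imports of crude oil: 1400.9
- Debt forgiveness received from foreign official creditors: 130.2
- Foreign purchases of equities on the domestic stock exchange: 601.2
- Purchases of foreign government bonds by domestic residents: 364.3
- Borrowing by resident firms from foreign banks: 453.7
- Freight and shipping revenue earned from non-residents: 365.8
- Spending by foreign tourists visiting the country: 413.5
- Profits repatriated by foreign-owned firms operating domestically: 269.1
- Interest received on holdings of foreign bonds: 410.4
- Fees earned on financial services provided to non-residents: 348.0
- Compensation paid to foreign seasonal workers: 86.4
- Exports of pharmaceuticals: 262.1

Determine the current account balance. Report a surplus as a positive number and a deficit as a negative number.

Goods: 262.1 - 1400.9 = -1138.8
Services: 273.0 + 365.8 + 413.5 + 348.0 - 432.0 = 968.3
Primary income: 410.4 - 86.4 - 269.1 + 184.7 + 197.6 = 437.2
Secondary income: -209.5
Current account = (-1138.8) + 968.3 + 437.2 + (-209.5) = 57.2
(Excluded from the current account — capital account: debt forgiveness received from foreign official creditors 130.2; financial account: foreign purchases of equities on the domestic stock exchange 601.2, purchases of foreign government bonds by domestic residents 364.3, borrowing by resident firms from foreign banks 453.7.)

57.2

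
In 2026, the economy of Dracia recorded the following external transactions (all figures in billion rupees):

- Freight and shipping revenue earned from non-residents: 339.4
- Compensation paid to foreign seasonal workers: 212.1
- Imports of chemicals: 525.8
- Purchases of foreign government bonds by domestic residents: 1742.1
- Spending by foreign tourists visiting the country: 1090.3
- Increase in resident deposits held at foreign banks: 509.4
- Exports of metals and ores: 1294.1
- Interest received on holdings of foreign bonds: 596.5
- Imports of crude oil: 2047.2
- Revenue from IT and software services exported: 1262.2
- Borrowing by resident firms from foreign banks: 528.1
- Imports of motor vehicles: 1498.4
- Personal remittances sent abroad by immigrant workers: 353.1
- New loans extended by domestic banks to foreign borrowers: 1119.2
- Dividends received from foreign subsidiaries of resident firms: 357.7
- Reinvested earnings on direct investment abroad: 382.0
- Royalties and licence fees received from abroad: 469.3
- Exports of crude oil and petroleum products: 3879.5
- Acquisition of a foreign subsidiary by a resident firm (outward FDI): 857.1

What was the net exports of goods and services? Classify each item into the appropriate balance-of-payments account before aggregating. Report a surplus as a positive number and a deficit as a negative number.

Goods: -1498.4 - 525.8 + 3879.5 + 1294.1 - 2047.2 = 1102.2
Services: 469.3 + 1262.2 + 1090.3 + 339.4 = 3161.2
Trade balance = 1102.2 + 3161.2 = 4263.4
(Excluded from the trade balance — primary income: compensation paid to foreign seasonal workers 212.1, interest received on holdings of foreign bonds 596.5, dividends received from foreign subsidiaries of resident firms 357.7, reinvested earnings on direct investment abroad 382.0; financial account: purchases of foreign government bonds by domestic residents 1742.1, increase in resident deposits held at foreign banks 509.4, borrowing by resident firms from foreign banks 528.1, new loans extended by domestic banks to foreign borrowers 1119.2, acquisition of a foreign subsidiary by a resident firm (outward FDI) 857.1; secondary income: personal remittances sent abroad by immigrant workers 353.1.)

4263.4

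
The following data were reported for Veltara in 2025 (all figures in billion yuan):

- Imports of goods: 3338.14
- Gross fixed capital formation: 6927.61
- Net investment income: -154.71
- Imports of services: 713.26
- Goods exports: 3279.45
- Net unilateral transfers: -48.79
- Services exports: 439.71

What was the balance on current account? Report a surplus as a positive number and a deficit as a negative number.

Goods balance = 3279.45 - 3338.14 = -58.69
Services balance = 439.71 - 713.26 = -273.55
Trade balance (goods + services) = -58.69 + (-273.55) = -332.24
Net primary income = -154.71
Net secondary income = -48.79
Current account = -332.24 + (-154.71) + (-48.79) = -535.74

-535.74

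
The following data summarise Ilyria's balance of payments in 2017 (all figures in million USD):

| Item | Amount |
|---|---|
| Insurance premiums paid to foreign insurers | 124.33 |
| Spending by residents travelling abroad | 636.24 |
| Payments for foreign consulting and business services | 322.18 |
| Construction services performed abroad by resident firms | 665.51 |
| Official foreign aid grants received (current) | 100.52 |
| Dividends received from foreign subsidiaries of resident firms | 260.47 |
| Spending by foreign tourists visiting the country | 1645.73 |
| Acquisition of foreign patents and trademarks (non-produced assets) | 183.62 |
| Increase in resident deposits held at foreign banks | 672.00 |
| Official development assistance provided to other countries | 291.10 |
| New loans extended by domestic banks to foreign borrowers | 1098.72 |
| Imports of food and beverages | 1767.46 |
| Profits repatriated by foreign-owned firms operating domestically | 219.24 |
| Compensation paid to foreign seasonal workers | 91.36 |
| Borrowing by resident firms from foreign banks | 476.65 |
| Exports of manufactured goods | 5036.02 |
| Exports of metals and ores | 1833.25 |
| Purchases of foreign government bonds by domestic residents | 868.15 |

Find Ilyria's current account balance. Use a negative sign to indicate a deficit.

Goods: -1767.46 + 5036.02 + 1833.25 = 5101.81
Services: -322.18 + 665.51 - 124.33 + 1645.73 - 636.24 = 1228.49
Primary income: -219.24 - 91.36 + 260.47 = -50.13
Secondary income: -291.10 + 100.52 = -190.58
Current account = 5101.81 + 1228.49 + (-50.13) + (-190.58) = 6089.59
(Excluded from the current account — capital account: acquisition of foreign patents and trademarks (non-produced assets) 183.62; financial account: increase in resident deposits held at foreign banks 672.00, new loans extended by domestic banks to foreign borrowers 1098.72, borrowing by resident firms from foreign banks 476.65, purchases of foreign government bonds by domestic residents 868.15.)

6089.59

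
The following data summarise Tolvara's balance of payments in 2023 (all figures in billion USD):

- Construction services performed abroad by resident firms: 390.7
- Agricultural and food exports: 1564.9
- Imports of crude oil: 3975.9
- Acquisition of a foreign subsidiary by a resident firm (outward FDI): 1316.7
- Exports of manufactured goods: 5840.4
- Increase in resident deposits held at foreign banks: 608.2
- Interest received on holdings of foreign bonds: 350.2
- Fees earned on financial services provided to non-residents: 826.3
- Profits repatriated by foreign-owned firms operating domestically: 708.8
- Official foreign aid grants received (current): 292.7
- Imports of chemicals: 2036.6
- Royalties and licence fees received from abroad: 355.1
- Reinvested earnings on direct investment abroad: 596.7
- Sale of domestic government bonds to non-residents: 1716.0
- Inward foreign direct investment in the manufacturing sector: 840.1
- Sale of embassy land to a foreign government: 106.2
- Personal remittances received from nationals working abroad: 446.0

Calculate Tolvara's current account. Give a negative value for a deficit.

3941.7

Goods: -2036.6 + 5840.4 - 3975.9 + 1564.9 = 1392.8
Services: 826.3 + 390.7 + 355.1 = 1572.1
Primary income: 596.7 + 350.2 - 708.8 = 238.1
Secondary income: 292.7 + 446.0 = 738.7
Current account = 1392.8 + 1572.1 + 238.1 + 738.7 = 3941.7
(Excluded from the current account — financial account: acquisition of a foreign subsidiary by a resident firm (outward FDI) 1316.7, increase in resident deposits held at foreign banks 608.2, sale of domestic government bonds to non-residents 1716.0, inward foreign direct investment in the manufacturing sector 840.1; capital account: sale of embassy land to a foreign government 106.2.)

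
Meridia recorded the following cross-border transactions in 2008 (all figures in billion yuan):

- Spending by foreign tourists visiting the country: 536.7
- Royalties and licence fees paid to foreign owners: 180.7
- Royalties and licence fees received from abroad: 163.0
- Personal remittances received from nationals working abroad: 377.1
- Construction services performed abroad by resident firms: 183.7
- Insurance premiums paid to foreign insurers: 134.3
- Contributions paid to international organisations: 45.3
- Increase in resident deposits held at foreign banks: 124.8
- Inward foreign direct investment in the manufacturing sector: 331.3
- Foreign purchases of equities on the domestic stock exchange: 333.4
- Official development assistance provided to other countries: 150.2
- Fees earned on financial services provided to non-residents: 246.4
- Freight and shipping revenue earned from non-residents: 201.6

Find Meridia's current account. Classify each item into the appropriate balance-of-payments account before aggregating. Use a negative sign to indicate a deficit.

Services: 201.6 - 180.7 + 536.7 + 163.0 + 246.4 + 183.7 - 134.3 = 1016.4
Secondary income: -150.2 + 377.1 - 45.3 = 181.6
Current account = 1016.4 + 181.6 = 1198.0
(Excluded from the current account — financial account: increase in resident deposits held at foreign banks 124.8, inward foreign direct investment in the manufacturing sector 331.3, foreign purchases of equities on the domestic stock exchange 333.4.)

1198.0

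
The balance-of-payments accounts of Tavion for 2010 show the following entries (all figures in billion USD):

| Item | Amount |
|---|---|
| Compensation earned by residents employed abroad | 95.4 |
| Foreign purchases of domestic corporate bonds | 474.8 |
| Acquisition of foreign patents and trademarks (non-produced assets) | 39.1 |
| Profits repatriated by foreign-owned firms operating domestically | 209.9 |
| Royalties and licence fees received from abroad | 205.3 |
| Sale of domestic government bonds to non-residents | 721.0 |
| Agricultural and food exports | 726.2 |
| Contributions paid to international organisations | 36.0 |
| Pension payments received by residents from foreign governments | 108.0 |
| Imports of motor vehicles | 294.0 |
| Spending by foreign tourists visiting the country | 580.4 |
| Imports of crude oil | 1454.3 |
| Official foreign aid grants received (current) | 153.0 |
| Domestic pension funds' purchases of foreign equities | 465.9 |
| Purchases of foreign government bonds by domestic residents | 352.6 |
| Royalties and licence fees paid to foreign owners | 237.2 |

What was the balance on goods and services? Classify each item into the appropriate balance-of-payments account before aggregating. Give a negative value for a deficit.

Goods: -1454.3 - 294.0 + 726.2 = -1022.1
Services: -237.2 + 205.3 + 580.4 = 548.5
Trade balance = -1022.1 + 548.5 = -473.6
(Excluded from the trade balance — primary income: compensation earned by residents employed abroad 95.4, profits repatriated by foreign-owned firms operating domestically 209.9; financial account: foreign purchases of domestic corporate bonds 474.8, sale of domestic government bonds to non-residents 721.0, domestic pension funds' purchases of foreign equities 465.9, purchases of foreign government bonds by domestic residents 352.6; capital account: acquisition of foreign patents and trademarks (non-produced assets) 39.1; secondary income: contributions paid to international organisations 36.0, pension payments received by residents from foreign governments 108.0, official foreign aid grants received (current) 153.0.)

-473.6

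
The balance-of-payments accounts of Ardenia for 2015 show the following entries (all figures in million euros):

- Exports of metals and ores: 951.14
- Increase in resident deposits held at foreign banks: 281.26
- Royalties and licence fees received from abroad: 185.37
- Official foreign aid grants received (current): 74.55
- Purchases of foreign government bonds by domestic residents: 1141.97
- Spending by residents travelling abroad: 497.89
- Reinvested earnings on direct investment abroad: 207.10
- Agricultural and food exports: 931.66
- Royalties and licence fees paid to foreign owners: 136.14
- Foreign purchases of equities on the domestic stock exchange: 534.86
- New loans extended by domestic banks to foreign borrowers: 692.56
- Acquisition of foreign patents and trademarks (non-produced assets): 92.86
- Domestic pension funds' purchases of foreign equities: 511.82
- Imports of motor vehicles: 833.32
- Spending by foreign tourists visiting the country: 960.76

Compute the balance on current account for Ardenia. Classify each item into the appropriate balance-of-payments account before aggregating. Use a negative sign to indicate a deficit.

Goods: 951.14 - 833.32 + 931.66 = 1049.48
Services: 185.37 + 960.76 - 497.89 - 136.14 = 512.10
Primary income: 207.10
Secondary income: 74.55
Current account = 1049.48 + 512.10 + 207.10 + 74.55 = 1843.23
(Excluded from the current account — financial account: increase in resident deposits held at foreign banks 281.26, purchases of foreign government bonds by domestic residents 1141.97, foreign purchases of equities on the domestic stock exchange 534.86, new loans extended by domestic banks to foreign borrowers 692.56, domestic pension funds' purchases of foreign equities 511.82; capital account: acquisition of foreign patents and trademarks (non-produced assets) 92.86.)

1843.23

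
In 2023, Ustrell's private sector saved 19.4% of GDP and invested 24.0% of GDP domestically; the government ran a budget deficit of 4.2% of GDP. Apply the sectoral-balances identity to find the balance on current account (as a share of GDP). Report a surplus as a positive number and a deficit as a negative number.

By the sectoral-balances identity, CA = (S_private - I) + (T - G).
Private balance = 19.4 - 24.0 = -4.6
Government balance (T - G) = -4.2
CA = -4.6 + (-4.2) = -8.8

-8.8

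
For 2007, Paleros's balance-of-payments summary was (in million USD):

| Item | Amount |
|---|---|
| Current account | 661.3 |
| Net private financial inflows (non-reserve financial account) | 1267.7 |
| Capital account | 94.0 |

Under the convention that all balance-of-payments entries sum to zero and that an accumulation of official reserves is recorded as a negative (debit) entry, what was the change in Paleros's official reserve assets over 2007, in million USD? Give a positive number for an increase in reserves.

2023.0

Official reserve transactions balance = -(661.3 + 94.0 + 1267.7) = -2023.0
An accumulation of reserves is recorded as a debit (negative entry), so the change in the stock of reserves is the negative of that balance.
Change in official reserves = -(-2023.0) = 2023.0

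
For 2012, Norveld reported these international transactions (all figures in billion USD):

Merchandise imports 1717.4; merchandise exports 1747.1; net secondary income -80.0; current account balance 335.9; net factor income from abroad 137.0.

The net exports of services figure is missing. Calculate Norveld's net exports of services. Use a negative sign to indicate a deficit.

249.2

Current account = goods balance + services balance + net primary income + net secondary income
Sum of the known components = 86.7
Net exports of services = CA - (known components) = 335.9 - 86.7 = 249.2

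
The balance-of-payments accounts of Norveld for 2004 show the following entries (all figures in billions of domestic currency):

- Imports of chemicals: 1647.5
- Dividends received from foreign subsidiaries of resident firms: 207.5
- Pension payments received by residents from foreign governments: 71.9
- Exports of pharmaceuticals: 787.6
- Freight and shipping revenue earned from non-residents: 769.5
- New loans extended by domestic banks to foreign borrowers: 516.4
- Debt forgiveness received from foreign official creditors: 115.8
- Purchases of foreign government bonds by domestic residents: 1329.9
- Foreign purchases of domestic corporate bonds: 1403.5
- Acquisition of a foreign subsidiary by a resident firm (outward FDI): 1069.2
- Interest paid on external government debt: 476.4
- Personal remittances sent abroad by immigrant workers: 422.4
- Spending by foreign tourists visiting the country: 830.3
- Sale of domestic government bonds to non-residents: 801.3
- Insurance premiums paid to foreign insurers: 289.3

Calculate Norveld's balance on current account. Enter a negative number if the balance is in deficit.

-168.8

Goods: -1647.5 + 787.6 = -859.9
Services: 769.5 - 289.3 + 830.3 = 1310.5
Primary income: -476.4 + 207.5 = -268.9
Secondary income: -422.4 + 71.9 = -350.5
Current account = (-859.9) + 1310.5 + (-268.9) + (-350.5) = -168.8
(Excluded from the current account — financial account: new loans extended by domestic banks to foreign borrowers 516.4, purchases of foreign government bonds by domestic residents 1329.9, foreign purchases of domestic corporate bonds 1403.5, acquisition of a foreign subsidiary by a resident firm (outward FDI) 1069.2, sale of domestic government bonds to non-residents 801.3; capital account: debt forgiveness received from foreign official creditors 115.8.)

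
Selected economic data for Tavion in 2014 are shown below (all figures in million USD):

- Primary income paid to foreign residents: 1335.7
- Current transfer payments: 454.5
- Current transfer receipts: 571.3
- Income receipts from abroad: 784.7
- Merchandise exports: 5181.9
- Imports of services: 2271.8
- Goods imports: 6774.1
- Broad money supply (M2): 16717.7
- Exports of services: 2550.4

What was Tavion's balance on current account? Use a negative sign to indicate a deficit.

-1747.8

Goods balance = 5181.9 - 6774.1 = -1592.2
Services balance = 2550.4 - 2271.8 = 278.6
Trade balance (goods + services) = -1592.2 + 278.6 = -1313.6
Net primary income = 784.7 - 1335.7 = -551.0
Net secondary income = 571.3 - 454.5 = 116.8
Current account = -1313.6 + (-551.0) + 116.8 = -1747.8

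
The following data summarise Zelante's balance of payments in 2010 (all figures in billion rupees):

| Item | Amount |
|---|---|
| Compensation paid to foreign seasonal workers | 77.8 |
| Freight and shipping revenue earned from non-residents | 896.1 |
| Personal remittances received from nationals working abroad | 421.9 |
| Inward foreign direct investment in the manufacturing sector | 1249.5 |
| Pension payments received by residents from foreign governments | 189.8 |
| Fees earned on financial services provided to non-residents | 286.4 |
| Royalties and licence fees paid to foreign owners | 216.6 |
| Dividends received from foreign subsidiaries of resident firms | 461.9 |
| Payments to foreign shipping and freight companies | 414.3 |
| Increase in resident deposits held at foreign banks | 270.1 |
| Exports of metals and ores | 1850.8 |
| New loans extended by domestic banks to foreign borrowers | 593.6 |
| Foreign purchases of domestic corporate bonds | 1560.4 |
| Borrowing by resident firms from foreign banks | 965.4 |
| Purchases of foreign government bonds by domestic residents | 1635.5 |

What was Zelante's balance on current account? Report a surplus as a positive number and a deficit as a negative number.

Goods: 1850.8
Services: -414.3 + 286.4 + 896.1 - 216.6 = 551.6
Primary income: -77.8 + 461.9 = 384.1
Secondary income: 421.9 + 189.8 = 611.7
Current account = 1850.8 + 551.6 + 384.1 + 611.7 = 3398.2
(Excluded from the current account — financial account: inward foreign direct investment in the manufacturing sector 1249.5, increase in resident deposits held at foreign banks 270.1, new loans extended by domestic banks to foreign borrowers 593.6, foreign purchases of domestic corporate bonds 1560.4, borrowing by resident firms from foreign banks 965.4, purchases of foreign government bonds by domestic residents 1635.5.)

3398.2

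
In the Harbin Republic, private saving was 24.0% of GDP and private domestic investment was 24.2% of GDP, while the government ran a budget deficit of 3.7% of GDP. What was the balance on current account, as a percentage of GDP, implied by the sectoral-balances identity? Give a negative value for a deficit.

-3.9

By the sectoral-balances identity, CA = (S_private - I) + (T - G).
Private balance = 24.0 - 24.2 = -0.2
Government balance (T - G) = -3.7
CA = -0.2 + (-3.7) = -3.9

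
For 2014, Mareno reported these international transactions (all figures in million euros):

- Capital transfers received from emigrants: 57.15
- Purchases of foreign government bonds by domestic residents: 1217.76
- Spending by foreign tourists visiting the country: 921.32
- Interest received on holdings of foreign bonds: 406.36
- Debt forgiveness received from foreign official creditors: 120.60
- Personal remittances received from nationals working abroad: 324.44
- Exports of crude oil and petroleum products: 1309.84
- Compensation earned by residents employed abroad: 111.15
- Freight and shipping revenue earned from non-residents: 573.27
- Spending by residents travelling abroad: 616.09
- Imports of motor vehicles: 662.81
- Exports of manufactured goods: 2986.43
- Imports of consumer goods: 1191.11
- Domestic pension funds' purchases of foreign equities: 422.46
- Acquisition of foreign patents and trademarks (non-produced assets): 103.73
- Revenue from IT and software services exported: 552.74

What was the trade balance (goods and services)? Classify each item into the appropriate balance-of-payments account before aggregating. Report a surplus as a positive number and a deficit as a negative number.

Goods: -662.81 - 1191.11 + 2986.43 + 1309.84 = 2442.35
Services: 921.32 + 552.74 - 616.09 + 573.27 = 1431.24
Trade balance = 2442.35 + 1431.24 = 3873.59
(Excluded from the trade balance — capital account: capital transfers received from emigrants 57.15, debt forgiveness received from foreign official creditors 120.60, acquisition of foreign patents and trademarks (non-produced assets) 103.73; financial account: purchases of foreign government bonds by domestic residents 1217.76, domestic pension funds' purchases of foreign equities 422.46; primary income: interest received on holdings of foreign bonds 406.36, compensation earned by residents employed abroad 111.15; secondary income: personal remittances received from nationals working abroad 324.44.)

3873.59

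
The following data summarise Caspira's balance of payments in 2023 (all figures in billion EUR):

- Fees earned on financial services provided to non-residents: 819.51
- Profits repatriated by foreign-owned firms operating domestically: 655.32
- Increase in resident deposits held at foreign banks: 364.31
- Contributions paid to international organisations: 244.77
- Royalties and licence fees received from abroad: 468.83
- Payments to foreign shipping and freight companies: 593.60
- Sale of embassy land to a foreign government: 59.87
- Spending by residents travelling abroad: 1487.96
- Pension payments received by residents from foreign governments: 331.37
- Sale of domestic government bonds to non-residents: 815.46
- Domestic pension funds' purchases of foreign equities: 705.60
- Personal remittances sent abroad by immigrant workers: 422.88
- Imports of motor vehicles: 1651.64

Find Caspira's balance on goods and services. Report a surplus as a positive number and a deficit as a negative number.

-2444.86

Goods: -1651.64
Services: -1487.96 - 593.60 + 468.83 + 819.51 = -793.22
Trade balance = -1651.64 + (-793.22) = -2444.86
(Excluded from the trade balance — primary income: profits repatriated by foreign-owned firms operating domestically 655.32; financial account: increase in resident deposits held at foreign banks 364.31, sale of domestic government bonds to non-residents 815.46, domestic pension funds' purchases of foreign equities 705.60; secondary income: contributions paid to international organisations 244.77, pension payments received by residents from foreign governments 331.37, personal remittances sent abroad by immigrant workers 422.88; capital account: sale of embassy land to a foreign government 59.87.)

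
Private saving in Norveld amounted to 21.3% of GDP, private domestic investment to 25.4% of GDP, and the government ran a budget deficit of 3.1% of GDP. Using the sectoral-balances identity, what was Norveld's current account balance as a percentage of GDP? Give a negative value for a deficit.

-7.2

By the sectoral-balances identity, CA = (S_private - I) + (T - G).
Private balance = 21.3 - 25.4 = -4.1
Government balance (T - G) = -3.1
CA = -4.1 + (-3.1) = -7.2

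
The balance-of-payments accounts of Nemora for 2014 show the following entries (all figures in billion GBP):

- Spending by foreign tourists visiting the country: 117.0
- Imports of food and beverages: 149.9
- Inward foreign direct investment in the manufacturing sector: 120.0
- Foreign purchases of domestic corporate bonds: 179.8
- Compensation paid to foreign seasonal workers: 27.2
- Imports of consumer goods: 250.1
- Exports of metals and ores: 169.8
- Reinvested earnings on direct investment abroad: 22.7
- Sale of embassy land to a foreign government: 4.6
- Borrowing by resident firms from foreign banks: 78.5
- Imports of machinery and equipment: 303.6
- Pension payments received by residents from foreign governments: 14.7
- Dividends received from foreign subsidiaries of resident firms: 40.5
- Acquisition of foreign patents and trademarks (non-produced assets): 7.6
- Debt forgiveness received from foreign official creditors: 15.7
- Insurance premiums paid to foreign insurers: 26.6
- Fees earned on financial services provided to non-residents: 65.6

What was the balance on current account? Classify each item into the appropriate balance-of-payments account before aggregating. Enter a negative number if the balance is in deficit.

-327.1

Goods: 169.8 - 303.6 - 149.9 - 250.1 = -533.8
Services: 117.0 - 26.6 + 65.6 = 156.0
Primary income: -27.2 + 40.5 + 22.7 = 36.0
Secondary income: 14.7
Current account = (-533.8) + 156.0 + 36.0 + 14.7 = -327.1
(Excluded from the current account — financial account: inward foreign direct investment in the manufacturing sector 120.0, foreign purchases of domestic corporate bonds 179.8, borrowing by resident firms from foreign banks 78.5; capital account: sale of embassy land to a foreign government 4.6, acquisition of foreign patents and trademarks (non-produced assets) 7.6, debt forgiveness received from foreign official creditors 15.7.)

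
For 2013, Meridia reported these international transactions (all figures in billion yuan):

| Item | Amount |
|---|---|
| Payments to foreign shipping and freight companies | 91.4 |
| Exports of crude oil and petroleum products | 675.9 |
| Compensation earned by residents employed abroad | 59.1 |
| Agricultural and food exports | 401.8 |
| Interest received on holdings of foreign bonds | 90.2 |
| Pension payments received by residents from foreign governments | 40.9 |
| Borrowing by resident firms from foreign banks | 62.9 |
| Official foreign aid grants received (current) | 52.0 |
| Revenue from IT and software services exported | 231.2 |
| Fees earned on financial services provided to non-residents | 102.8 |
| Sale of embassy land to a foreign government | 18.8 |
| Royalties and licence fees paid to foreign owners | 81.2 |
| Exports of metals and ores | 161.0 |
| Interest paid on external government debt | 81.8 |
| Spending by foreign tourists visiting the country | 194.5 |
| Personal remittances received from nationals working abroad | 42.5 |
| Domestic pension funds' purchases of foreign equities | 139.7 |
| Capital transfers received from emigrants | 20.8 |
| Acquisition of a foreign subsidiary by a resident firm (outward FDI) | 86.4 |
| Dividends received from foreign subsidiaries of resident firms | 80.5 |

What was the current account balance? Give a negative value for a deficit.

Goods: 675.9 + 401.8 + 161.0 = 1238.7
Services: 194.5 + 102.8 - 91.4 + 231.2 - 81.2 = 355.9
Primary income: -81.8 + 80.5 + 59.1 + 90.2 = 148.0
Secondary income: 40.9 + 52.0 + 42.5 = 135.4
Current account = 1238.7 + 355.9 + 148.0 + 135.4 = 1878.0
(Excluded from the current account — financial account: borrowing by resident firms from foreign banks 62.9, domestic pension funds' purchases of foreign equities 139.7, acquisition of a foreign subsidiary by a resident firm (outward FDI) 86.4; capital account: sale of embassy land to a foreign government 18.8, capital transfers received from emigrants 20.8.)

1878.0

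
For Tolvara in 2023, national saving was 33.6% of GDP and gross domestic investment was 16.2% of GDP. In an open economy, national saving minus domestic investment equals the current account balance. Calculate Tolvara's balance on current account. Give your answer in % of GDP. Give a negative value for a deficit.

CA = S - I = 33.6 - 16.2 = 17.4

17.4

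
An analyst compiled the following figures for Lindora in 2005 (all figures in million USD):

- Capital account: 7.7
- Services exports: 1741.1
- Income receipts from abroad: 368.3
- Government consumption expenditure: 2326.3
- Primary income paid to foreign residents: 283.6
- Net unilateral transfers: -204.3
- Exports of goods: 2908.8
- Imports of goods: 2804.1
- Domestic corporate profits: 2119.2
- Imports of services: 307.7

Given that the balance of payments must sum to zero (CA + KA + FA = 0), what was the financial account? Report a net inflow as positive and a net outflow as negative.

-1426.2

Goods balance = 2908.8 - 2804.1 = 104.7
Services balance = 1741.1 - 307.7 = 1433.4
Trade balance (goods + services) = 104.7 + 1433.4 = 1538.1
Net primary income = 368.3 - 283.6 = 84.7
Net secondary income = -204.3
Current account = 1538.1 + 84.7 + (-204.3) = 1418.5
Financial account = -(1418.5 + 7.7) = -1426.2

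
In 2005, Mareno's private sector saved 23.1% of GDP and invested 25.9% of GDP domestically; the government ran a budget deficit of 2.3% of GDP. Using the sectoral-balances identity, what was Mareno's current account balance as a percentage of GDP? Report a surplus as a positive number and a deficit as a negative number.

By the sectoral-balances identity, CA = (S_private - I) + (T - G).
Private balance = 23.1 - 25.9 = -2.8
Government balance (T - G) = -2.3
CA = -2.8 + (-2.3) = -5.1

-5.1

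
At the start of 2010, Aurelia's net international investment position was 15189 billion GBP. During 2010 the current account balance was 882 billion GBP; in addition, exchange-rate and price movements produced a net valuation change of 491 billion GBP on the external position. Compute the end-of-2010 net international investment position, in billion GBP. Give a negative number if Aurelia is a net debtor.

Change in NIIP = current account + net valuation change = 882 + 491 = 1373
End-of-year NIIP = 15189 + 1373 = 16562

16562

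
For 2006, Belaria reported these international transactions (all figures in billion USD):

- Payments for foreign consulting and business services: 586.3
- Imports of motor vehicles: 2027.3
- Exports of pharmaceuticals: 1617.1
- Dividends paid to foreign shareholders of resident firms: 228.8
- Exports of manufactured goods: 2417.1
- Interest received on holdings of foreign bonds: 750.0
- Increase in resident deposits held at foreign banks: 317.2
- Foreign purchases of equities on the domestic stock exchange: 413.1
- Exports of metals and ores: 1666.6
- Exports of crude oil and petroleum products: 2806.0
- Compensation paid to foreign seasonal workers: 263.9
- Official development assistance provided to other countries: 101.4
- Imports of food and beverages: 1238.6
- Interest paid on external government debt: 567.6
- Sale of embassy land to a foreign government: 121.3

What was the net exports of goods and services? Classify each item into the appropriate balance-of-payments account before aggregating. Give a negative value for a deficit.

Goods: 1666.6 - 2027.3 + 2417.1 + 2806.0 + 1617.1 - 1238.6 = 5240.9
Services: -586.3
Trade balance = 5240.9 + (-586.3) = 4654.6
(Excluded from the trade balance — primary income: dividends paid to foreign shareholders of resident firms 228.8, interest received on holdings of foreign bonds 750.0, compensation paid to foreign seasonal workers 263.9, interest paid on external government debt 567.6; financial account: increase in resident deposits held at foreign banks 317.2, foreign purchases of equities on the domestic stock exchange 413.1; secondary income: official development assistance provided to other countries 101.4; capital account: sale of embassy land to a foreign government 121.3.)

4654.6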